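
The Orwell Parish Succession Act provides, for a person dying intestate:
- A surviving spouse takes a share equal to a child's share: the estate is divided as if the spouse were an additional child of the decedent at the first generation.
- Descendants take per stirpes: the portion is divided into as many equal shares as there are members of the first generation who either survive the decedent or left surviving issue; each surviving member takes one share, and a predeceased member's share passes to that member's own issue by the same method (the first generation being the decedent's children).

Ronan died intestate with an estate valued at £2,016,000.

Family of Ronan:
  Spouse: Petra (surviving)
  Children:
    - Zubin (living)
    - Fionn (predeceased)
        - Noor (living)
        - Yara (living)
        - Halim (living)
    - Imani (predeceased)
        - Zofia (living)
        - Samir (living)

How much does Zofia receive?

Zofia receives £252,000.

The spouse counts as an additional share at the children's level, so there are 4 primary shares of £504,000. Petra takes one such share (£504,000).
The children's combined portion (£1,512,000) is divided into 3 shares of £504,000: Zubin takes £504,000; Fionn's £504,000 share passes to Fionn's issue; Imani's £504,000 share passes to Imani's issue.
Fionn's share (£504,000) is divided into 3 shares of £168,000: Noor, Yara, and Halim each take £168,000.
Imani's share (£504,000) is divided into 2 shares of £252,000: Zofia and Samir each take £252,000.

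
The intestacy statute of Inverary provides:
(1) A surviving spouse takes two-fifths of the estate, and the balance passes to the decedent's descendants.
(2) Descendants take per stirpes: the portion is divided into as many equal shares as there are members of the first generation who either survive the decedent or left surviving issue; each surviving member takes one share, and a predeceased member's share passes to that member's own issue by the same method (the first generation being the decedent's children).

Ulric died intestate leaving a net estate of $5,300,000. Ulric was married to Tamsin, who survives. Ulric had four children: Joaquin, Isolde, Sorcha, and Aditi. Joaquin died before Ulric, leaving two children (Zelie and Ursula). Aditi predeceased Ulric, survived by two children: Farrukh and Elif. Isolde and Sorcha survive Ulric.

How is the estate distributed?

Tamsin takes two-fifths of $5,300,000 = $2,120,000. The remaining $3,180,000 passes to the descendants.
The descendants' portion ($3,180,000) is divided into 4 shares of $795,000: Isolde and Sorcha each take $795,000; Joaquin's $795,000 share passes to Joaquin's issue; Aditi's $795,000 share passes to Aditi's issue.
Joaquin's share ($795,000) is divided into 2 shares of $397,500: Zelie and Ursula each take $397,500.
Aditi's share ($795,000) is divided into 2 shares of $397,500: Farrukh and Elif each take $397,500.

Tamsin: $2,120,000; Zelie: $397,500; Ursula: $397,500; Isolde: $795,000; Sorcha: $795,000; Farrukh: $397,500; Elif: $397,500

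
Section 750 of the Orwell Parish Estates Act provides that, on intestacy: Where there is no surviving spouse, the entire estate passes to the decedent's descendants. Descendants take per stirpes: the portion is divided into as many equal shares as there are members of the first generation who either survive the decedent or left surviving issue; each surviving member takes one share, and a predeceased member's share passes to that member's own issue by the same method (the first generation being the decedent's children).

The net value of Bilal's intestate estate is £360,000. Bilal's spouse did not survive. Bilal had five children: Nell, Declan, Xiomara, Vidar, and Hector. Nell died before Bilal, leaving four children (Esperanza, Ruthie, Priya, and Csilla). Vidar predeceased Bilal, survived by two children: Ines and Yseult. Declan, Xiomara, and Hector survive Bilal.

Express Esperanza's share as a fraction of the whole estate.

Esperanza receives 1/20 of the estate.

The entire £360,000 passes to the descendants.
That amount (£360,000) is divided into 5 shares of £72,000: Declan, Xiomara, and Hector each take £72,000; Nell's £72,000 share passes to Nell's issue; Vidar's £72,000 share passes to Vidar's issue.
Nell's share (£72,000) is divided into 4 shares of £18,000: Esperanza, Ruthie, Priya, and Csilla each take £18,000.
Vidar's share (£72,000) is divided into 2 shares of £36,000: Ines and Yseult each take £36,000.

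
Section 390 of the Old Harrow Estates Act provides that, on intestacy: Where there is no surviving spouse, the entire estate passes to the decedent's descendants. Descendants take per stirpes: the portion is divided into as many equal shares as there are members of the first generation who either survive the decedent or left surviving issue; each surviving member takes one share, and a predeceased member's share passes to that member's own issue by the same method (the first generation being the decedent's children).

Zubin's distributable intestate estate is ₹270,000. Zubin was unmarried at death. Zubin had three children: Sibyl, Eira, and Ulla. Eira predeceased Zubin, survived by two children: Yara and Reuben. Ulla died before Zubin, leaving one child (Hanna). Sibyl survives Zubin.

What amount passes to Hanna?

Hanna receives ₹90,000.

The entire ₹270,000 passes to the descendants.
That amount (₹270,000) is divided into 3 shares of ₹90,000: Sibyl takes ₹90,000; Eira's ₹90,000 share passes to Eira's issue; Ulla's ₹90,000 share passes to Ulla's issue.
Eira's share (₹90,000) is divided into 2 shares of ₹45,000: Yara and Reuben each take ₹45,000.
Ulla's share (₹90,000) passes entirely to Hanna.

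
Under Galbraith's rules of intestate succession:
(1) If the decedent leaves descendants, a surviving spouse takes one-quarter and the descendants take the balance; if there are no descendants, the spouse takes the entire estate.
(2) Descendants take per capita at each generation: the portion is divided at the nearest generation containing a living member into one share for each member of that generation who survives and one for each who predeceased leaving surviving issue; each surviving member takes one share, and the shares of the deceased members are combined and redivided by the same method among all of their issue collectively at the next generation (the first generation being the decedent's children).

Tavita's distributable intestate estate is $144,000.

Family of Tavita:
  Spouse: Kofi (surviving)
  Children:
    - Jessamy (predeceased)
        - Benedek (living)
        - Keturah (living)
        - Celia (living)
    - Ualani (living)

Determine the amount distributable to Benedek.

Benedek receives $18,000.

Kofi takes one-quarter of $144,000 = $36,000. The remaining $108,000 passes to the descendants.
The descendants' portion ($108,000) is divided at the children's generation into 2 shares of $54,000. Ualani takes $54,000. The remaining share for the deceased Jessamy ($54,000) is carried to the next generation.
That pool ($54,000) is divided at the grandchildren's generation equally among Benedek, Keturah, and Celia: $18,000 each.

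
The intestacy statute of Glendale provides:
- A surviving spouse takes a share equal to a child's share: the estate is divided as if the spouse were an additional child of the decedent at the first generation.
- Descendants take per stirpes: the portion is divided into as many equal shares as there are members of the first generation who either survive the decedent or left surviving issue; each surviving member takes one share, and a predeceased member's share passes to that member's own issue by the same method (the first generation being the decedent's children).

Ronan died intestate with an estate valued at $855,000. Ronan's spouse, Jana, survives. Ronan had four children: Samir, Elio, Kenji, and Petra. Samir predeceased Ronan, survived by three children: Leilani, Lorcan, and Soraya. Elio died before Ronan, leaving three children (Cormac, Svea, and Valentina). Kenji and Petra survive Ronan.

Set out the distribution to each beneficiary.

Jana: $171,000; Leilani: $57,000; Lorcan: $57,000; Soraya: $57,000; Cormac: $57,000; Svea: $57,000; Valentina: $57,000; Kenji: $171,000; Petra: $171,000

The spouse counts as an additional share at the children's level, so there are 5 primary shares of $171,000. Jana takes one such share ($171,000).
The children's combined portion ($684,000) is divided into 4 shares of $171,000: Kenji and Petra each take $171,000; Samir's $171,000 share passes to Samir's issue; Elio's $171,000 share passes to Elio's issue.
Samir's share ($171,000) is divided into 3 shares of $57,000: Leilani, Lorcan, and Soraya each take $57,000.
Elio's share ($171,000) is divided into 3 shares of $57,000: Cormac, Svea, and Valentina each take $57,000.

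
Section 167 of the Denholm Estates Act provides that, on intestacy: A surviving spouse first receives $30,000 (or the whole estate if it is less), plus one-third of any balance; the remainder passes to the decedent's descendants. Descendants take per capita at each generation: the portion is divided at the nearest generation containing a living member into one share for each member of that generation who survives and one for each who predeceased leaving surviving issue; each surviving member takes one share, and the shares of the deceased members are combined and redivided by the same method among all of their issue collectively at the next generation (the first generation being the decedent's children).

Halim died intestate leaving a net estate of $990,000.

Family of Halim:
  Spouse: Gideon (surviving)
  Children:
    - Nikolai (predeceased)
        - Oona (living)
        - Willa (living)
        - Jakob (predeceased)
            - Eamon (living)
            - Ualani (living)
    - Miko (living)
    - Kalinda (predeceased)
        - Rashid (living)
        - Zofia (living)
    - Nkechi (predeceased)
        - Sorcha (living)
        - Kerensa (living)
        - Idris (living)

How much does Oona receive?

Oona receives $60,000.

Gideon first takes $30,000, leaving a balance of $960,000. Gideon then takes one-third of the balance ($320,000), for a total of $350,000. The remaining $640,000 passes to the descendants.
The descendants' portion ($640,000) is divided at the children's generation into 4 shares of $160,000. Miko takes $160,000. The 3 shares of the deceased (Nikolai, Kalinda, and Nkechi) are combined into a pool of $480,000.
That pool ($480,000) is divided at the grandchildren's generation into 8 shares of $60,000. Oona, Willa, Rashid, Zofia, Sorcha, Kerensa, and Idris each take $60,000. The remaining share for the deceased Jakob ($60,000) is carried to the next generation.
That pool ($60,000) is divided at the great-grandchildren's generation equally among Eamon and Ualani: $30,000 each.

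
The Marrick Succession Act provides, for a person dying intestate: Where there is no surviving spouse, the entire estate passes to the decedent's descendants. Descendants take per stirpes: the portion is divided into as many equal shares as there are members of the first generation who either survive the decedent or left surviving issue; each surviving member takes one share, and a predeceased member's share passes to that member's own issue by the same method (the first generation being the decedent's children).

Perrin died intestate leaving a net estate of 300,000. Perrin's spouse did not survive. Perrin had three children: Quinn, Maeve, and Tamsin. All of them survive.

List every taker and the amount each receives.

The entire 300,000 passes to the descendants.
That amount (300,000) is divided into 3 shares of 100,000: Quinn, Maeve, and Tamsin each take 100,000.

Quinn: 100,000; Maeve: 100,000; Tamsin: 100,000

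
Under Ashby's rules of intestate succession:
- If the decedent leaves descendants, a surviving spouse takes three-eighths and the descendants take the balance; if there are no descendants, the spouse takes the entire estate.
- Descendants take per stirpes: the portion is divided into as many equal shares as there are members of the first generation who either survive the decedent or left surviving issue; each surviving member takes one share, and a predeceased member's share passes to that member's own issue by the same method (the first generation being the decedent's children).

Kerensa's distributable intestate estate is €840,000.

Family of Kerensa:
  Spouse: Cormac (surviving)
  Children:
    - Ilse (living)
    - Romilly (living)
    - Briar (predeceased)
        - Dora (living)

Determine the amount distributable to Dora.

Dora receives €175,000.

Cormac takes three-eighths of €840,000 = €315,000. The remaining €525,000 passes to the descendants.
The descendants' portion (€525,000) is divided into 3 shares of €175,000: Ilse and Romilly each take €175,000; Briar's €175,000 share passes to Briar's issue.
Briar's share (€175,000) passes entirely to Dora.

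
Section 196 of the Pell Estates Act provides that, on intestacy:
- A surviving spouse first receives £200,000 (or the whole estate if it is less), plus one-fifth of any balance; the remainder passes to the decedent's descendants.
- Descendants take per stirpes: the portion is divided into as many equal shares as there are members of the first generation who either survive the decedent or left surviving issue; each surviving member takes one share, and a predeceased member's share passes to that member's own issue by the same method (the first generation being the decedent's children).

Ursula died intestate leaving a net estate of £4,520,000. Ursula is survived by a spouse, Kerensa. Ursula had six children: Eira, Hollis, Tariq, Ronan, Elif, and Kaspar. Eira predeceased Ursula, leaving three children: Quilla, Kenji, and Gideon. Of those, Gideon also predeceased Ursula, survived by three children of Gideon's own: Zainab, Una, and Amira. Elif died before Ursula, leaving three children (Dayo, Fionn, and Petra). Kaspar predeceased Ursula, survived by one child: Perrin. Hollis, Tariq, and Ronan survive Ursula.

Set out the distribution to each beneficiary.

Kerensa first takes £200,000, leaving a balance of £4,320,000. Kerensa then takes one-fifth of the balance (£864,000), for a total of £1,064,000. The remaining £3,456,000 passes to the descendants.
The descendants' portion (£3,456,000) is divided into 6 shares of £576,000: Hollis, Tariq, and Ronan each take £576,000; Eira's £576,000 share passes to Eira's issue; Elif's £576,000 share passes to Elif's issue; Kaspar's £576,000 share passes to Kaspar's issue.
Eira's share (£576,000) is divided into 3 shares of £192,000: Quilla and Kenji each take £192,000; Gideon's £192,000 share passes to Gideon's issue.
Gideon's share (£192,000) is divided into 3 shares of £64,000: Zainab, Una, and Amira each take £64,000.
Elif's share (£576,000) is divided into 3 shares of £192,000: Dayo, Fionn, and Petra each take £192,000.
Kaspar's share (£576,000) passes entirely to Perrin.

Kerensa: £1,064,000; Quilla: £192,000; Kenji: £192,000; Zainab: £64,000; Una: £64,000; Amira: £64,000; Hollis: £576,000; Tariq: £576,000; Ronan: £576,000; Dayo: £192,000; Fionn: £192,000; Petra: £192,000; Perrin: £576,000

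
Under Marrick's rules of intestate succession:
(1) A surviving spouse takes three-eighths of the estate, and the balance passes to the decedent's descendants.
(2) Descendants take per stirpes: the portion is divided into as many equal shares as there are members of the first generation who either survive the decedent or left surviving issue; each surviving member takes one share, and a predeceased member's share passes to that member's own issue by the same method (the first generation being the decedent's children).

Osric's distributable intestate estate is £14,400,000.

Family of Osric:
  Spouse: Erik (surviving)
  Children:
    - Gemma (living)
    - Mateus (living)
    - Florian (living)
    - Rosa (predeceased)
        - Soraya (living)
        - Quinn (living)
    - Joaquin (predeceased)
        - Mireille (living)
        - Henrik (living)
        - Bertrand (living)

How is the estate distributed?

Erik takes three-eighths of £14,400,000 = £5,400,000. The remaining £9,000,000 passes to the descendants.
The descendants' portion (£9,000,000) is divided into 5 shares of £1,800,000: Gemma, Mateus, and Florian each take £1,800,000; Rosa's £1,800,000 share passes to Rosa's issue; Joaquin's £1,800,000 share passes to Joaquin's issue.
Rosa's share (£1,800,000) is divided into 2 shares of £900,000: Soraya and Quinn each take £900,000.
Joaquin's share (£1,800,000) is divided into 3 shares of £600,000: Mireille, Henrik, and Bertrand each take £600,000.

Erik: £5,400,000; Gemma: £1,800,000; Mateus: £1,800,000; Florian: £1,800,000; Soraya: £900,000; Quinn: £900,000; Mireille: £600,000; Henrik: £600,000; Bertrand: £600,000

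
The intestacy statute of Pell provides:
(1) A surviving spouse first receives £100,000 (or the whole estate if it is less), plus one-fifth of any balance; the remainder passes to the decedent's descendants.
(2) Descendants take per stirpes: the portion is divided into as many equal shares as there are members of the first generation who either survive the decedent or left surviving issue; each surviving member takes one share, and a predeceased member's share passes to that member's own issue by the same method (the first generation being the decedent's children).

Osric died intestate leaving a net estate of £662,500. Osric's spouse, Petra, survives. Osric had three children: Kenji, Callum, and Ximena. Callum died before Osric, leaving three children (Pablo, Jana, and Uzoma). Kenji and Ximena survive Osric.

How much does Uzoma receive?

Petra first takes £100,000, leaving a balance of £562,500. Petra then takes one-fifth of the balance (£112,500), for a total of £212,500. The remaining £450,000 passes to the descendants.
The descendants' portion (£450,000) is divided into 3 shares of £150,000: Kenji and Ximena each take £150,000; Callum's £150,000 share passes to Callum's issue.
Callum's share (£150,000) is divided into 3 shares of £50,000: Pablo, Jana, and Uzoma each take £50,000.

Uzoma receives £50,000.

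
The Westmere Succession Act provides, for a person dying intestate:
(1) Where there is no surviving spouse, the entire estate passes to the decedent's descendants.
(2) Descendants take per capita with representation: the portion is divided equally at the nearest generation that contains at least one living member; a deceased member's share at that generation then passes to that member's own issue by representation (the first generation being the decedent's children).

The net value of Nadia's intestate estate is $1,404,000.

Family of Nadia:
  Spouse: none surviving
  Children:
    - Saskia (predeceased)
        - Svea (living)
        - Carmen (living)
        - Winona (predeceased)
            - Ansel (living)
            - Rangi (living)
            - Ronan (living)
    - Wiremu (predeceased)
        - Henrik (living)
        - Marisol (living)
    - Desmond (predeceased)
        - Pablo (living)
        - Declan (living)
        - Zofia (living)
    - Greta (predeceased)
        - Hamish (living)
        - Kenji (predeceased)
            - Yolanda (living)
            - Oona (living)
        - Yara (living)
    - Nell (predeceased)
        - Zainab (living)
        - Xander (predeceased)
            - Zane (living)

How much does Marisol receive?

The entire $1,404,000 passes to the descendants.
No child survives, so the initial division is made at the grandchildren's generation.
That amount ($1,404,000) is divided into 13 shares of $108,000: Svea, Carmen, Henrik, Marisol, Pablo, Declan, Zofia, Hamish, Yara, and Zainab each take $108,000; Winona's $108,000 share passes to Winona's issue; Kenji's $108,000 share passes to Kenji's issue; Xander's $108,000 share passes to Xander's issue.
Winona's share ($108,000) is divided into 3 shares of $36,000: Ansel, Rangi, and Ronan each take $36,000.
Kenji's share ($108,000) is divided into 2 shares of $54,000: Yolanda and Oona each take $54,000.
Xander's share ($108,000) passes entirely to Zane.

Marisol receives $108,000.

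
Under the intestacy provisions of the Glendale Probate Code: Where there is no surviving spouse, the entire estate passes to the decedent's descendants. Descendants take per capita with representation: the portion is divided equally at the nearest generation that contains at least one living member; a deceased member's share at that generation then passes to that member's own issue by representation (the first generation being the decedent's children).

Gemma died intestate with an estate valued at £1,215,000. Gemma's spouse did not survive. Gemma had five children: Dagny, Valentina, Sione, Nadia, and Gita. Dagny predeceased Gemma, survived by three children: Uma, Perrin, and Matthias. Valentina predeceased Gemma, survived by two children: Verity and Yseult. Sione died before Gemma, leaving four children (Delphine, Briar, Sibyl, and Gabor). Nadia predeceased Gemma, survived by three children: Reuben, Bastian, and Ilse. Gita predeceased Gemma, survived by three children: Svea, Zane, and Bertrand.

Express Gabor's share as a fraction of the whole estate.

The entire £1,215,000 passes to the descendants.
No child survives, so the initial division is made at the grandchildren's generation.
That amount (£1,215,000) is divided into 15 shares of £81,000: Uma, Perrin, Matthias, Verity, Yseult, Delphine, Briar, Sibyl, Gabor, Reuben, Bastian, Ilse, Svea, Zane, and Bertrand each take £81,000.

Gabor receives 1/15 of the estate.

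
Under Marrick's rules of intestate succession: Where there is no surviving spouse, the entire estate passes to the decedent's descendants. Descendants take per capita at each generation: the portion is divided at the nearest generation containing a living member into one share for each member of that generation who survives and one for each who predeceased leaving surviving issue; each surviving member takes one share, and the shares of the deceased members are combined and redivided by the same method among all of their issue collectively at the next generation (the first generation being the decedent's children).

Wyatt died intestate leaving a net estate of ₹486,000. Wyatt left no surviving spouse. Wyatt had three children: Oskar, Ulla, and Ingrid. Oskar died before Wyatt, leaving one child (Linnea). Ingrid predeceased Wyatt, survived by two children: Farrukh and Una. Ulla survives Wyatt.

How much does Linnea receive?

Linnea receives ₹108,000.

The entire ₹486,000 passes to the descendants.
That amount (₹486,000) is divided at the children's generation into 3 shares of ₹162,000. Ulla takes ₹162,000. The 2 shares of the deceased (Oskar and Ingrid) are combined into a pool of ₹324,000.
That pool (₹324,000) is divided at the grandchildren's generation equally among Linnea, Farrukh, and Una: ₹108,000 each.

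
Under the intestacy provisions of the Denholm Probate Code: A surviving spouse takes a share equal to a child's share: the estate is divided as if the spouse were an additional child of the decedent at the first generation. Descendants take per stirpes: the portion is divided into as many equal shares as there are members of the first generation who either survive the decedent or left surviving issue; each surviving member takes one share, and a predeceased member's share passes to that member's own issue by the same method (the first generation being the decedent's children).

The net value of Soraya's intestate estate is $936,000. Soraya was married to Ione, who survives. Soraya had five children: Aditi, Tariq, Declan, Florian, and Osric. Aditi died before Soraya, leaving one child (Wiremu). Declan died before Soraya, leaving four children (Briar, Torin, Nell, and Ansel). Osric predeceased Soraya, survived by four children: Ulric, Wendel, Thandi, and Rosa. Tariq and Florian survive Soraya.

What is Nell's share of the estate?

Nell receives $39,000.

The spouse counts as an additional share at the children's level, so there are 6 primary shares of $156,000. Ione takes one such share ($156,000).
The children's combined portion ($780,000) is divided into 5 shares of $156,000: Tariq and Florian each take $156,000; Aditi's $156,000 share passes to Aditi's issue; Declan's $156,000 share passes to Declan's issue; Osric's $156,000 share passes to Osric's issue.
Aditi's share ($156,000) passes entirely to Wiremu.
Declan's share ($156,000) is divided into 4 shares of $39,000: Briar, Torin, Nell, and Ansel each take $39,000.
Osric's share ($156,000) is divided into 4 shares of $39,000: Ulric, Wendel, Thandi, and Rosa each take $39,000.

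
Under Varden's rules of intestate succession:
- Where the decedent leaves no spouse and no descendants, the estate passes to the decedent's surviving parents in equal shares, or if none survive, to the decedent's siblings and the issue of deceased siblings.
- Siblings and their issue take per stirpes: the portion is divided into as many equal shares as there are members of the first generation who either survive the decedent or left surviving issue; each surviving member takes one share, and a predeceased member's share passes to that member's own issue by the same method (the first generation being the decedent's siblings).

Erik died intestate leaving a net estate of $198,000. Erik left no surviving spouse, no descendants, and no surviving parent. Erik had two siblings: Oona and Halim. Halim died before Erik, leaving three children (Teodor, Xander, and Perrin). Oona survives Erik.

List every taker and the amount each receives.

Oona: $99,000; Teodor: $33,000; Xander: $33,000; Perrin: $33,000

The entire $198,000 passes to the siblings and their issue.
That amount ($198,000) is divided into 2 shares of $99,000: Oona takes $99,000; Halim's $99,000 share passes to Halim's issue.
Halim's share ($99,000) is divided into 3 shares of $33,000: Teodor, Xander, and Perrin each take $33,000.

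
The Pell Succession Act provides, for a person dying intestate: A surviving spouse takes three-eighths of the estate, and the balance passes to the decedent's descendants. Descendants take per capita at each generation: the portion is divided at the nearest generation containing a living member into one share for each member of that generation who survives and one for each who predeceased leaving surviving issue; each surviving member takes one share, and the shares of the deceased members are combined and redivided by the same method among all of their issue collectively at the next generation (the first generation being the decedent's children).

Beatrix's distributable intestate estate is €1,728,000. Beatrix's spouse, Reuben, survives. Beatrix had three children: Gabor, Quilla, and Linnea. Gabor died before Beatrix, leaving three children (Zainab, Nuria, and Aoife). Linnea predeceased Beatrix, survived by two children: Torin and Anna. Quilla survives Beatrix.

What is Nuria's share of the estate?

Reuben takes three-eighths of €1,728,000 = €648,000. The remaining €1,080,000 passes to the descendants.
The descendants' portion (€1,080,000) is divided at the children's generation into 3 shares of €360,000. Quilla takes €360,000. The 2 shares of the deceased (Gabor and Linnea) are combined into a pool of €720,000.
That pool (€720,000) is divided at the grandchildren's generation equally among Zainab, Nuria, Aoife, Torin, and Anna: €144,000 each.

Nuria receives €144,000.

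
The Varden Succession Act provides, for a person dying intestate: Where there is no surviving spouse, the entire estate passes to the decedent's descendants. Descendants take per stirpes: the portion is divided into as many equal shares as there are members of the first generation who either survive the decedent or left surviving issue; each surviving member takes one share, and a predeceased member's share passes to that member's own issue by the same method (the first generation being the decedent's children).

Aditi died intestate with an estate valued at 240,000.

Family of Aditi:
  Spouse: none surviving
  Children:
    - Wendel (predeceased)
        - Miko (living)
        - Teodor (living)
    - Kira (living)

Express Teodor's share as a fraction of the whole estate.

Teodor receives 1/4 of the estate.

The entire 240,000 passes to the descendants.
That amount (240,000) is divided into 2 shares of 120,000: Kira takes 120,000; Wendel's 120,000 share passes to Wendel's issue.
Wendel's share (120,000) is divided into 2 shares of 60,000: Miko and Teodor each take 60,000.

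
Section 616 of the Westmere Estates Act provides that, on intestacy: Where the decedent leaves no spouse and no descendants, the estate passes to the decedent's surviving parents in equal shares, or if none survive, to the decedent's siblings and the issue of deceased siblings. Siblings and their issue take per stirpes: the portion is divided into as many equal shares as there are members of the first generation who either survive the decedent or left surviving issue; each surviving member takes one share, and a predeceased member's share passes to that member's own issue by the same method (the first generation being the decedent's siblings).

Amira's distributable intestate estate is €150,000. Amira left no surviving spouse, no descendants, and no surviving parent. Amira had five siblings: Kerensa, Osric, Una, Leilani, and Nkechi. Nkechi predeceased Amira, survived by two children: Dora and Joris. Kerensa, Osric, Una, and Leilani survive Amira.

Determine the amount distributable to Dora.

Dora receives €15,000.

The entire €150,000 passes to the siblings and their issue.
That amount (€150,000) is divided into 5 shares of €30,000: Kerensa, Osric, Una, and Leilani each take €30,000; Nkechi's €30,000 share passes to Nkechi's issue.
Nkechi's share (€30,000) is divided into 2 shares of €15,000: Dora and Joris each take €15,000.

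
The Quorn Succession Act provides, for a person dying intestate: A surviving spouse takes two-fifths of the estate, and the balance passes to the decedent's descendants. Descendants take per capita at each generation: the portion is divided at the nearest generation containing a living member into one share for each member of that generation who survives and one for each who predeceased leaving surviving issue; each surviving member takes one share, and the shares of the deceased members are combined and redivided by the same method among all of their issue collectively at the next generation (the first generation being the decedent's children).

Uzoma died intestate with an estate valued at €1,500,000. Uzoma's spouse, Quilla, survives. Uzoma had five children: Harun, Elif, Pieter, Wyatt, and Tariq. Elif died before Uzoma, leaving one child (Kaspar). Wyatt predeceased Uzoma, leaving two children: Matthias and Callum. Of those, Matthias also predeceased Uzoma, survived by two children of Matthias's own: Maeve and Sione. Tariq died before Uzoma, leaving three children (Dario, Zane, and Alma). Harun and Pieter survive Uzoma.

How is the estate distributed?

Quilla takes two-fifths of €1,500,000 = €600,000. The remaining €900,000 passes to the descendants.
The descendants' portion (€900,000) is divided at the children's generation into 5 shares of €180,000. Harun and Pieter each take €180,000. The 3 shares of the deceased (Elif, Wyatt, and Tariq) are combined into a pool of €540,000.
That pool (€540,000) is divided at the grandchildren's generation into 6 shares of €90,000. Kaspar, Callum, Dario, Zane, and Alma each take €90,000. The remaining share for the deceased Matthias (€90,000) is carried to the next generation.
That pool (€90,000) is divided at the great-grandchildren's generation equally among Maeve and Sione: €45,000 each.

Quilla: €600,000; Harun: €180,000; Kaspar: €90,000; Pieter: €180,000; Maeve: €45,000; Sione: €45,000; Callum: €90,000; Dario: €90,000; Zane: €90,000; Alma: €90,000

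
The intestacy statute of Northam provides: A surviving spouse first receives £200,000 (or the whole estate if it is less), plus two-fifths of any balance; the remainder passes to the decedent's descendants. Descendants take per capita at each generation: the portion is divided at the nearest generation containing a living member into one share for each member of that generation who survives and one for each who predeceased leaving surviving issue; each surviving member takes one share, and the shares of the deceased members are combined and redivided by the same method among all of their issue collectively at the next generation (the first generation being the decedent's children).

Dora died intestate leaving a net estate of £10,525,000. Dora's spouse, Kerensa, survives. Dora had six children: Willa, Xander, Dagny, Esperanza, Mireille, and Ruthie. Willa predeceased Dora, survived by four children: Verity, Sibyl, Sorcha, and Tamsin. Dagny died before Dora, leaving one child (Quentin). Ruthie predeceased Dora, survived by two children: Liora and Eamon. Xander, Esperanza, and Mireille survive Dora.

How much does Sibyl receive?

Sibyl receives £442,500.

Kerensa first takes £200,000, leaving a balance of £10,325,000. Kerensa then takes two-fifths of the balance (£4,130,000), for a total of £4,330,000. The remaining £6,195,000 passes to the descendants.
The descendants' portion (£6,195,000) is divided at the children's generation into 6 shares of £1,032,500. Xander, Esperanza, and Mireille each take £1,032,500. The 3 shares of the deceased (Willa, Dagny, and Ruthie) are combined into a pool of £3,097,500.
That pool (£3,097,500) is divided at the grandchildren's generation equally among Verity, Sibyl, Sorcha, Tamsin, Quentin, Liora, and Eamon: £442,500 each.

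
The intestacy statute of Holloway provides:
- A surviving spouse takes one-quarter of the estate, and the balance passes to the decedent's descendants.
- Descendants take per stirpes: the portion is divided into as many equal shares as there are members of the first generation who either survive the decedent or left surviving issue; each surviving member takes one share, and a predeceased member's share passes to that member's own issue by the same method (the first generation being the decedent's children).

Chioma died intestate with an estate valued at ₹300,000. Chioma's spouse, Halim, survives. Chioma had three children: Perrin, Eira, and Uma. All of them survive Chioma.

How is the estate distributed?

Halim takes one-quarter of ₹300,000 = ₹75,000. The remaining ₹225,000 passes to the descendants.
The descendants' portion (₹225,000) is divided into 3 shares of ₹75,000: Perrin, Eira, and Uma each take ₹75,000.

Halim: ₹75,000; Perrin: ₹75,000; Eira: ₹75,000; Uma: ₹75,000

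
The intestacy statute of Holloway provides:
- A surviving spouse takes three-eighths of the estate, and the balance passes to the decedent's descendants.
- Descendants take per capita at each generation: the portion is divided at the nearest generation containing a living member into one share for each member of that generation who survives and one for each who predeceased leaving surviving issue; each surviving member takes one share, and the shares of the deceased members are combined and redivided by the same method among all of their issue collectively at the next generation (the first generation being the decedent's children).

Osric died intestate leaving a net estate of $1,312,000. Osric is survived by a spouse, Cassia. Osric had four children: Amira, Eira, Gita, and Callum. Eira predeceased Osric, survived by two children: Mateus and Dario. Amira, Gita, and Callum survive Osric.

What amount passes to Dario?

Dario receives $102,500.

Cassia takes three-eighths of $1,312,000 = $492,000. The remaining $820,000 passes to the descendants.
The descendants' portion ($820,000) is divided at the children's generation into 4 shares of $205,000. Amira, Gita, and Callum each take $205,000. The remaining share for the deceased Eira ($205,000) is carried to the next generation.
That pool ($205,000) is divided at the grandchildren's generation equally among Mateus and Dario: $102,500 each.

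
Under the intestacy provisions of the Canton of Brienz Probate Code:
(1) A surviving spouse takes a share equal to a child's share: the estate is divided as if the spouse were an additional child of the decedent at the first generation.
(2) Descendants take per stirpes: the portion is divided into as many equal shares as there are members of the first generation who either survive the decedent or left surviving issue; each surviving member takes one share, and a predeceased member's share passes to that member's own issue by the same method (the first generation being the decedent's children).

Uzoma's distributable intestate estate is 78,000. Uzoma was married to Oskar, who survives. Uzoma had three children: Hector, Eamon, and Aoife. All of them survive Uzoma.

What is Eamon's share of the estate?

Eamon receives 19,500.

The spouse counts as an additional share at the children's level, so there are 4 primary shares of 19,500. Oskar takes one such share (19,500).
The children's combined portion (58,500) is divided into 3 shares of 19,500: Hector, Eamon, and Aoife each take 19,500.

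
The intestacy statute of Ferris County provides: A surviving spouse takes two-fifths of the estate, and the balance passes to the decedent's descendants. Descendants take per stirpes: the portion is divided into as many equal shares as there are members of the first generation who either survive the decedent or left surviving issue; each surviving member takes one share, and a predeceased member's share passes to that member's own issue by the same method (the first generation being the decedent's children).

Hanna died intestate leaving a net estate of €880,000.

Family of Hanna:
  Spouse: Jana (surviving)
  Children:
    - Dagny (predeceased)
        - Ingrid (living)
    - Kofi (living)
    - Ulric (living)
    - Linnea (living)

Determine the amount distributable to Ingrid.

Jana takes two-fifths of €880,000 = €352,000. The remaining €528,000 passes to the descendants.
The descendants' portion (€528,000) is divided into 4 shares of €132,000: Kofi, Ulric, and Linnea each take €132,000; Dagny's €132,000 share passes to Dagny's issue.
Dagny's share (€132,000) passes entirely to Ingrid.

Ingrid receives €132,000.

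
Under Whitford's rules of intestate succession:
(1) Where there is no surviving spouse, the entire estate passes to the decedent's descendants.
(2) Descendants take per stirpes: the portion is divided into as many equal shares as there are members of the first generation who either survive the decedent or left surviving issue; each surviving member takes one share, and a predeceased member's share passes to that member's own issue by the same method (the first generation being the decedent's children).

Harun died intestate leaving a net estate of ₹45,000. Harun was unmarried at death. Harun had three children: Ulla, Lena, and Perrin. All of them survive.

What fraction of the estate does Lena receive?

The entire ₹45,000 passes to the descendants.
That amount (₹45,000) is divided into 3 shares of ₹15,000: Ulla, Lena, and Perrin each take ₹15,000.

Lena receives 1/3 of the estate.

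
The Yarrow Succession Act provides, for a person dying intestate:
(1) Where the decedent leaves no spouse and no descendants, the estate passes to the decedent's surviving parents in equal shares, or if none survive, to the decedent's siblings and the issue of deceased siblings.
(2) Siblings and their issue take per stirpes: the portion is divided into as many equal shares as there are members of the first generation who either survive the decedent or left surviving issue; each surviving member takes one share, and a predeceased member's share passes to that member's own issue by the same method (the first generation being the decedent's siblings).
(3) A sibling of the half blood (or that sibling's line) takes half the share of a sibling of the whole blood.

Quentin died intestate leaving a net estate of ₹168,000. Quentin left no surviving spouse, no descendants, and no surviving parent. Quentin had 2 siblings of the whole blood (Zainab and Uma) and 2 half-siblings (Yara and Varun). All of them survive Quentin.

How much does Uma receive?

Uma receives ₹56,000.

The entire ₹168,000 passes to the siblings and their issue.
Counting each half-blood sibling's line as half a unit, there are 3 units in ₹168,000, so one unit is ₹56,000. Whole-blood lines (Zainab and Uma) take ₹56,000 each; half-blood lines (Yara and Varun) take ₹28,000 each.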